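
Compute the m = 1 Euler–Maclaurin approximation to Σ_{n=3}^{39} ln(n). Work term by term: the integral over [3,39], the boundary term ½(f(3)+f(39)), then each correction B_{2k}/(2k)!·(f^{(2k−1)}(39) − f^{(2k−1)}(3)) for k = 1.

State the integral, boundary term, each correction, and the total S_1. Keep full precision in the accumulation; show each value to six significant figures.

The integral term ∫_3^39 ln(x) dx = 103.583.
Boundary: ½(f(3) + f(39)) = ½(1.09861 + 3.66356) = 2.38109.
Integral + boundary = 105.964.
Order-1 term: 1/12 · (0.0256410 − 0.333333) = -0.0256410.

S_1 ≈ 105.939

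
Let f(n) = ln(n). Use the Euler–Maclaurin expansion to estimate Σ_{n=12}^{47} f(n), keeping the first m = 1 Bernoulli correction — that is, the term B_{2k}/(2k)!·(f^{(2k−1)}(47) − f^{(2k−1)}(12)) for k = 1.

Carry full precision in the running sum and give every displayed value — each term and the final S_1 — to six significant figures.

S_1 ≈ 119.300

Integral: ∫_12^47 ln(x) dx = 116.138.
Boundary: ½(f(12) + f(47)) = ½(2.48491 + 3.85015) = 3.16753.
So far: 119.306.
Order-1 term: 1/12 · (0.0212766 − 0.0833333) = -0.00517139.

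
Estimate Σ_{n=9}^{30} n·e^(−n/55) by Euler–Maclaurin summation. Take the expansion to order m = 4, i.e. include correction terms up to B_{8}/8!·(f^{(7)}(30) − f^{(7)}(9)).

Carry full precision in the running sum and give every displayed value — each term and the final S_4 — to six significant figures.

∫_9^30 x·e^(−x/55) dx evaluates to 279.130.
Endpoint term: (f(9) + f(30))/2 = (7.64146 + 17.3873)/2 = 12.5144.
Integral + boundary = 291.644.
k=1: B_{2}/(2)! × [f^{(1)}(30) − f^{(1)}(9)] = 1/12 × (0.263445 − 0.710115) = -0.0372225.
After k=1: 291.607.
k=2: B_{4}/(4)! × [f^{(3)}(30) − f^{(3)}(9)] = −1/720 × (0.000470281 − 0.000796105) = 4.52532e-07.
After k=2: 291.607.
k=3: B_{6}/(6)! × [f^{(5)}(30) − f^{(5)}(9)] = 1/30240 × (2.82140e-07 − 4.48747e-07) = -5.50950e-12.
After k=3: 291.607.
k=4: B_{8}/(8)! × [f^{(7)}(30) − f^{(7)}(9)] = −1/1209600 × (1.35146e-10 − 2.09692e-10) = 6.16294e-17.

S_4 ≈ 291.607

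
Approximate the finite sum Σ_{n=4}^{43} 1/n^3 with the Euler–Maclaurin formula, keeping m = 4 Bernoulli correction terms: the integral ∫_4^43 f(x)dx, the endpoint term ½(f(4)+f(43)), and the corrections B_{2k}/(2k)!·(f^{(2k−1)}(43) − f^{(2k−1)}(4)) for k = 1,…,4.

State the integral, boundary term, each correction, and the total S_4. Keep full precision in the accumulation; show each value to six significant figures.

Integral: ∫_4^43 1/x^3 dx = 0.0309796.
Endpoint term: (f(4) + f(43))/2 = (0.0156250 + 1.25775e-05)/2 = 0.00781879.
Integral + boundary = 0.0387984.
Order-1 term: 1/12 · (-8.77501e-07 − (-0.0117188)) = 0.000976489.
Partial sum through k=1: 0.0397749.
Order-2 term: −1/720 · (-9.49162e-09 − (-0.0146484)) = -2.03450e-05.
Partial sum through k=2: 0.0397545.
Order-3 term: 1/30240 · (-2.15602e-10 − (-0.0384521)) = 1.27157e-06.
Partial sum through k=3: 0.0397558.
Order-4 term: −1/1209600 · (-8.39554e-12 − (-0.173035)) = -1.43051e-07.

S_4 ≈ 0.0397556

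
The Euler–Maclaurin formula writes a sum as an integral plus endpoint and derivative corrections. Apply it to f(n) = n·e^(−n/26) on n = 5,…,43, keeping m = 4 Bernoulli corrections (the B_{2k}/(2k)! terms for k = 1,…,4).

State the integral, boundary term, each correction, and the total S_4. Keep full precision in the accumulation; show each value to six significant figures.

Integral: ∫_5^43 x·e^(−x/26) dx = 321.778.
½[f(5) + f(43)] = ½[4.12526 + 8.22644] = 6.17585.
So far: 327.954.
Order-1 term: 1/12 · (-0.125089 − 0.666389) = -0.0659565.
After k=1: 327.888.
Order-2 term: −1/720 · (0.000380971 − 0.00342677) = 4.23027e-06.
After k=2: 327.888.
Order-3 term: 1/30240 · (1.40086e-06 − 8.68011e-06) = -2.40716e-10.
After k=3: 327.888.
Order-4 term: −1/1209600 · (3.31089e-09 − 1.81820e-08) = 1.22942e-14.

S_4 ≈ 327.888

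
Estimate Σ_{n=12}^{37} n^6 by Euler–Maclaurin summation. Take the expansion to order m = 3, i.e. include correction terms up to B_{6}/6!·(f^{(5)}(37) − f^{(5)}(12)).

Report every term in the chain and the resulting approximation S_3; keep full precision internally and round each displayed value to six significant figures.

S_3 ≈ 1.48755e+10

The integral term ∫_12^37 x^6 dx = 1.35566e+10.
Endpoint term: (f(12) + f(37))/2 = (2.98598e+06 + 2.56573e+09)/2 = 1.28436e+09.
Running total after boundary: 1.48409e+10.
Order-1 term: 1/12 · (4.16064e+08 − 1.49299e+06) = 3.45476e+07.
After k=1: 1.48755e+10.
Order-2 term: −1/720 · (6.07836e+06 − 207360) = -8154.17.
After k=2: 1.48755e+10.
Order-3 term: 1/30240 · (26640.0 − 8640.00) = 0.595238.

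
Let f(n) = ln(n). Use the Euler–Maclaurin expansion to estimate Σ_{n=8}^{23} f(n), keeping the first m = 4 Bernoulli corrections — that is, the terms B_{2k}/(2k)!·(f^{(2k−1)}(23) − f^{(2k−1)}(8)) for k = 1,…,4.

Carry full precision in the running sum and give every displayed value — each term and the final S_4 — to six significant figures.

Integral: ∫_8^23 ln(x) dx = 40.4808.
½[f(8) + f(23)] = ½[2.07944 + 3.13549] = 2.60747.
Running total after boundary: 43.0883.
Correction k=1: B_{2}/2! · (f^{(1)}(23) − f^{(1)}(8)) = 1/12 · (0.0434783 − 0.125000) = -0.00679348.
Running total after k=1: 43.0815.
Correction k=2: B_{4}/4! · (f^{(3)}(23) − f^{(3)}(8)) = −1/720 · (0.000164379 − 0.00390625) = 5.19704e-06.
Running total after k=2: 43.0815.
Correction k=3: B_{6}/6! · (f^{(5)}(23) − f^{(5)}(8)) = 1/30240 · (3.72883e-06 − 0.000732422) = -2.40970e-08.
Running total after k=3: 43.0815.
Correction k=4: B_{8}/8! · (f^{(7)}(23) − f^{(7)}(8)) = −1/1209600 · (2.11465e-07 − 0.000343323) = 2.83657e-10.

S_4 ≈ 43.0815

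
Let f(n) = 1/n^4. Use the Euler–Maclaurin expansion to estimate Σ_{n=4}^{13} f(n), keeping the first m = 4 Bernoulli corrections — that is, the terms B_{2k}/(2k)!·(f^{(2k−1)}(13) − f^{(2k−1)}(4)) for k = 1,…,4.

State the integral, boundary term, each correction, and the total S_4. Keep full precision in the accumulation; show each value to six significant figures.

∫_4^13 1/x^4 dx evaluates to 0.00505661.
Boundary: ½(f(4) + f(13)) = ½(0.00390625 + 3.50128e-05) = 0.00197063.
Integral + boundary = 0.00702724.
Correction k=1: B_{2}/2! · (f^{(1)}(13) − f^{(1)}(4)) = 1/12 · (-1.07732e-05 − (-0.00390625)) = 0.000324623.
After k=1: 0.00735187.
Correction k=2: B_{4}/4! · (f^{(3)}(13) − f^{(3)}(4)) = −1/720 · (-1.91240e-06 − (-0.00732422)) = -1.01699e-05.
After k=2: 0.00734170.
Correction k=3: B_{6}/6! · (f^{(5)}(13) − f^{(5)}(4)) = 1/30240 · (-6.33693e-07 − (-0.0256348)) = 8.47690e-07.
After k=3: 0.00734254.
Correction k=4: B_{8}/8! · (f^{(7)}(13) − f^{(7)}(4)) = −1/1209600 · (-3.37470e-07 − (-0.144196)) = -1.19209e-07.

S_4 ≈ 0.00734242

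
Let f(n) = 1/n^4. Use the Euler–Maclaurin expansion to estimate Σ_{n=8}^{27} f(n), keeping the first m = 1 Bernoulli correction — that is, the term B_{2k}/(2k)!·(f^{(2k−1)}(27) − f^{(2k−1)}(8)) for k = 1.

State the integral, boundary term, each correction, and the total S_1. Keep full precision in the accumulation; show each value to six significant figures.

Integral: ∫_8^27 1/x^4 dx = 0.000634107.
Boundary: ½(f(8) + f(27)) = ½(0.000244141 + 1.88168e-06) = 0.000123011.
Running total after boundary: 0.000757118.
k=1: B_{2}/(2)! × [f^{(1)}(27) − f^{(1)}(8)] = 1/12 × (-2.78767e-07 − (-0.000122070)) = 1.01493e-05.

S_1 ≈ 0.000767267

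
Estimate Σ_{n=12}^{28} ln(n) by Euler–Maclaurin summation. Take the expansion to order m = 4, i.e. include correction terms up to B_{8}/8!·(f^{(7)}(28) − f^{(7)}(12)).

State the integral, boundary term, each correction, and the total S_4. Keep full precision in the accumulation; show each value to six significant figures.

Integral: ∫_12^28 ln(x) dx = 47.4828.
Endpoint term: (f(12) + f(28))/2 = (2.48491 + 3.33220)/2 = 2.90856.
So far: 50.3914.
Order-1 term: 1/12 · (0.0357143 − 0.0833333) = -0.00396825.
Partial sum through k=1: 50.3874.
Order-2 term: −1/720 · (9.11079e-05 − 0.00115741) = 1.48097e-06.
Partial sum through k=2: 50.3874.
Order-3 term: 1/30240 · (1.39451e-06 − 9.64506e-05) = -3.14339e-09.
Partial sum through k=3: 50.3874.
Order-4 term: −1/1209600 · (5.33613e-08 − 2.00939e-05) = 1.65679e-11.

S_4 ≈ 50.3874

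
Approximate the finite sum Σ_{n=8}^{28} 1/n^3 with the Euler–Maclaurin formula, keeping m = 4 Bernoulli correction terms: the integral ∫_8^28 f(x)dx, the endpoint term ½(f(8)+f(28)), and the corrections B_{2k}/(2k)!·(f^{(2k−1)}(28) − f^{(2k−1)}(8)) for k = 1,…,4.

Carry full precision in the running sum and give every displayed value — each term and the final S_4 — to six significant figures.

The integral term ∫_8^28 1/x^3 dx = 0.00717474.
½[f(8) + f(28)] = ½[0.00195312 + 4.55539e-05] = 0.000999339.
Running total after boundary: 0.00817408.
k=1: B_{2}/(2)! × [f^{(1)}(28) − f^{(1)}(8)] = 1/12 × (-4.88078e-06 − (-0.000732422)) = 6.06284e-05.
Running total after k=1: 0.00823471.
k=2: B_{4}/(4)! × [f^{(3)}(28) − f^{(3)}(8)] = −1/720 × (-1.24510e-07 − (-0.000228882)) = -3.17719e-07.
Running total after k=2: 0.00823440.
k=3: B_{6}/(6)! × [f^{(5)}(28) − f^{(5)}(8)] = 1/30240 × (-6.67016e-09 − (-0.000150204)) = 4.96683e-09.
Running total after k=3: 0.00823440.
k=4: B_{8}/(8)! × [f^{(7)}(28) − f^{(7)}(8)] = −1/1209600 × (-6.12566e-10 − (-0.000168979)) = -1.39698e-10.

S_4 ≈ 0.00823440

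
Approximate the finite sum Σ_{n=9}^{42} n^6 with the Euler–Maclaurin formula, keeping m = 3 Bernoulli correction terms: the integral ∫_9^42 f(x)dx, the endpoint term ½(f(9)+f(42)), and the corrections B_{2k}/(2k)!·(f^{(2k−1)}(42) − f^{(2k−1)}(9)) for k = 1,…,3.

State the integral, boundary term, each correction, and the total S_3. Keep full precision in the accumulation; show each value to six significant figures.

The integral term ∫_9^42 x^6 dx = 3.29335e+10.
Endpoint term: (f(9) + f(42))/2 = (531441 + 5.48903e+09)/2 = 2.74478e+09.
Integral + boundary = 3.56783e+10.
Correction k=1: B_{2}/2! · (f^{(1)}(42) − f^{(1)}(9)) = 1/12 · (7.84147e+08 − 354294) = 6.53161e+07.
Running total after k=1: 3.57436e+10.
Correction k=2: B_{4}/4! · (f^{(3)}(42) − f^{(3)}(9)) = −1/720 · (8.89056e+06 − 87480.0) = -12226.5.
Running total after k=2: 3.57436e+10.
Correction k=3: B_{6}/6! · (f^{(5)}(42) − f^{(5)}(9)) = 1/30240 · (30240.0 − 6480.00) = 0.785714.

S_3 ≈ 3.57436e+10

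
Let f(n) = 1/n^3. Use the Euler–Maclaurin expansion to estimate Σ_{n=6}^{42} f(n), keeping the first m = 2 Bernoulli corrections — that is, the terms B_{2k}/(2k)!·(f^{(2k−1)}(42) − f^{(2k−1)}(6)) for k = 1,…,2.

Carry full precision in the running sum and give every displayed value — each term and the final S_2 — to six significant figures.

∫_6^42 1/x^3 dx evaluates to 0.0136054.
½[f(6) + f(42)] = ½[0.00462963 + 1.34975e-05] = 0.00232156.
Integral + boundary = 0.0159270.
Order-1 term: 1/12 · (-9.64104e-07 − (-0.00231481)) = 0.000192821.
Running total after k=1: 0.0161198.
Order-2 term: −1/720 · (-1.09309e-08 − (-0.00128601)) = -1.78611e-06.

S_2 ≈ 0.0161180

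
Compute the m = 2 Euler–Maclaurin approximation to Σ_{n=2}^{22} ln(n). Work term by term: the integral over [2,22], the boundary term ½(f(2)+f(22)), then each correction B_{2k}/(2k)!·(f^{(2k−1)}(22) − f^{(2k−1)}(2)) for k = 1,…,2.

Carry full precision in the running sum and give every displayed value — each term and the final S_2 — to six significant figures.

∫_2^22 ln(x) dx evaluates to 46.6166.
½[f(2) + f(22)] = ½[0.693147 + 3.09104] = 1.89209.
Integral + boundary = 48.5087.
Correction k=1: B_{2}/2! · (f^{(1)}(22) − f^{(1)}(2)) = 1/12 · (0.0454545 − 0.500000) = -0.0378788.
After k=1: 48.4709.
Correction k=2: B_{4}/4! · (f^{(3)}(22) − f^{(3)}(2)) = −1/720 · (0.000187829 − 0.250000) = 0.000346961.

S_2 ≈ 48.4712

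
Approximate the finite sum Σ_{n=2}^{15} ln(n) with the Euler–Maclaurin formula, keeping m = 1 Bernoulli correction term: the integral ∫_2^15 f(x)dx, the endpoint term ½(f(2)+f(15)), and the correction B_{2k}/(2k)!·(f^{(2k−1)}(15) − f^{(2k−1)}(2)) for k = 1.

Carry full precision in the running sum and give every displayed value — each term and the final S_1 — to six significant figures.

The integral term ∫_2^15 ln(x) dx = 26.2345.
Endpoint term: (f(2) + f(15))/2 = (0.693147 + 2.70805)/2 = 1.70060.
Integral + boundary = 27.9351.
Correction k=1: B_{2}/2! · (f^{(1)}(15) − f^{(1)}(2)) = 1/12 · (0.0666667 − 0.500000) = -0.0361111.

S_1 ≈ 27.8989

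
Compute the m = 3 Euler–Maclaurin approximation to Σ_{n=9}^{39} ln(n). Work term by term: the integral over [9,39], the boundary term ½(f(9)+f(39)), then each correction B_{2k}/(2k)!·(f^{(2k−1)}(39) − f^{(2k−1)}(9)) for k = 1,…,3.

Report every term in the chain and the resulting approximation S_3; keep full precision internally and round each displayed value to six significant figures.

The integral term ∫_9^39 ln(x) dx = 93.1039.
½[f(9) + f(39)] = ½[2.19722 + 3.66356] = 2.93039.
So far: 96.0343.
Correction k=1: B_{2}/2! · (f^{(1)}(39) − f^{(1)}(9)) = 1/12 · (0.0256410 − 0.111111) = -0.00712251.
After k=1: 96.0272.
Correction k=2: B_{4}/4! · (f^{(3)}(39) − f^{(3)}(9)) = −1/720 · (3.37160e-05 − 0.00274348) = 3.76357e-06.
After k=2: 96.0272.
Correction k=3: B_{6}/6! · (f^{(5)}(39) − f^{(5)}(9)) = 1/30240 · (2.66004e-07 − 0.000406442) = -1.34317e-08.

S_3 ≈ 96.0272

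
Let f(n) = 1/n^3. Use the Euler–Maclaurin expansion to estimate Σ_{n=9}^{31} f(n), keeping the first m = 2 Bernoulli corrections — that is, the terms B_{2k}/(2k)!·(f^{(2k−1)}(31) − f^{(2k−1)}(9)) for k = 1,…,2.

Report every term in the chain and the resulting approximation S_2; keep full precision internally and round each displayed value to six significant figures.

Integral: ∫_9^31 1/x^3 dx = 0.00565255.
½[f(9) + f(31)] = ½[0.00137174 + 3.35672e-05] = 0.000702655.
So far: 0.00635520.
Order-1 term: 1/12 · (-3.24844e-06 − (-0.000457247)) = 3.78332e-05.
Running total after k=1: 0.00639304.
Order-2 term: −1/720 · (-6.76054e-08 − (-0.000112901)) = -1.56712e-07.

S_2 ≈ 0.00639288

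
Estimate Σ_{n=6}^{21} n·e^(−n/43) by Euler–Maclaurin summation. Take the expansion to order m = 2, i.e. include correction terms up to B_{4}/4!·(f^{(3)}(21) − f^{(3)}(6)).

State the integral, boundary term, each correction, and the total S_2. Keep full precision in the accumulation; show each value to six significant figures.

Integral: ∫_6^21 x·e^(−x/43) dx = 143.895.
Boundary: ½(f(6) + f(21)) = ½(5.21858 + 12.8861) = 9.05235.
Running total after boundary: 152.948.
k=1: B_{2}/(2)! × [f^{(1)}(21) − f^{(1)}(6)] = 1/12 × (0.313947 − 0.748400) = -0.0362044.
Running total after k=1: 152.911.
k=2: B_{4}/(4)! × [f^{(3)}(21) − f^{(3)}(6)] = −1/720 × (0.000833530 − 0.00134555) = 7.11142e-07.

S_2 ≈ 152.911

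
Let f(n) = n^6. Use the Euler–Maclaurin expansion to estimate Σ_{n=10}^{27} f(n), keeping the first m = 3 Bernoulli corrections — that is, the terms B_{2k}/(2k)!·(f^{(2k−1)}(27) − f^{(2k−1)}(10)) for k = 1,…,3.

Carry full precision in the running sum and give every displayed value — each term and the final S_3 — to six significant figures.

Integral: ∫_10^27 x^6 dx = 1.49291e+09.
Endpoint term: (f(10) + f(27))/2 = (1.00000e+06 + 3.87420e+08)/2 = 1.94210e+08.
Running total after boundary: 1.68712e+09.
k=1: B_{2}/(2)! × [f^{(1)}(27) − f^{(1)}(10)] = 1/12 × (8.60934e+07 − 600000) = 7.12445e+06.
After k=1: 1.69424e+09.
k=2: B_{4}/(4)! × [f^{(3)}(27) − f^{(3)}(10)] = −1/720 × (2.36196e+06 − 120000) = -3113.83.
After k=2: 1.69424e+09.
k=3: B_{6}/(6)! × [f^{(5)}(27) − f^{(5)}(10)] = 1/30240 × (19440.0 − 7200.00) = 0.404762.

S_3 ≈ 1.69424e+09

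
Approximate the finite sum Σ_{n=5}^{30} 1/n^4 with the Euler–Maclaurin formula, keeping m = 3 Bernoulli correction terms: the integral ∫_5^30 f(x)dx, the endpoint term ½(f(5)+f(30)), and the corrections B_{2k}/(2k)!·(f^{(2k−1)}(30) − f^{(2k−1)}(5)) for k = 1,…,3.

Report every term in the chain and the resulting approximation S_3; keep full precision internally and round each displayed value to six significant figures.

Integral: ∫_5^30 1/x^4 dx = 0.00265432.
Boundary: ½(f(5) + f(30)) = ½(0.00160000 + 1.23457e-06) = 0.000800617.
So far: 0.00345494.
k=1: B_{2}/(2)! × [f^{(1)}(30) − f^{(1)}(5)] = 1/12 × (-1.64609e-07 − (-0.00128000)) = 0.000106653.
After k=1: 0.00356159.
k=2: B_{4}/(4)! × [f^{(3)}(30) − f^{(3)}(5)] = −1/720 × (-5.48697e-09 − (-0.00153600)) = -2.13333e-06.
After k=2: 0.00355946.
k=3: B_{6}/(6)! × [f^{(5)}(30) − f^{(5)}(5)] = 1/30240 × (-3.41411e-10 − (-0.00344064)) = 1.13778e-07.

S_3 ≈ 0.00355957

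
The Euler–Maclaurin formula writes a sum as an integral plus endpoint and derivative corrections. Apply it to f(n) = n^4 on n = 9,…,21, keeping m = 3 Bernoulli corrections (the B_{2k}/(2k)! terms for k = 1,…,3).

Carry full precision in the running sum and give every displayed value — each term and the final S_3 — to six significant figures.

S_3 ≈ 908375

∫_9^21 x^4 dx evaluates to 805010.
½[f(9) + f(21)] = ½[6561.00 + 194481] = 100521.
Running total after boundary: 905531.
Order-1 term: 1/12 · (37044.0 − 2916.00) = 2844.00.
Partial sum through k=1: 908375.
Order-2 term: −1/720 · (504.000 − 216.000) = -0.400000.
Partial sum through k=2: 908375.
Order-3 term: 1/30240 · (0.00000 − 0.00000) = 0.00000.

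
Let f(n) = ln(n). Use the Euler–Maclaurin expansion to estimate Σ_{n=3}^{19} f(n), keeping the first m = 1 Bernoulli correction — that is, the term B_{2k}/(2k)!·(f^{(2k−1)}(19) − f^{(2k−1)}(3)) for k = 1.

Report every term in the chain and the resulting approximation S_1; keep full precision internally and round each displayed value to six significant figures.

Integral: ∫_3^19 ln(x) dx = 36.6485.
Boundary: ½(f(3) + f(19)) = ½(1.09861 + 2.94444) = 2.02153.
Integral + boundary = 38.6700.
k=1: B_{2}/(2)! × [f^{(1)}(19) − f^{(1)}(3)] = 1/12 × (0.0526316 − 0.333333) = -0.0233918.

S_1 ≈ 38.6466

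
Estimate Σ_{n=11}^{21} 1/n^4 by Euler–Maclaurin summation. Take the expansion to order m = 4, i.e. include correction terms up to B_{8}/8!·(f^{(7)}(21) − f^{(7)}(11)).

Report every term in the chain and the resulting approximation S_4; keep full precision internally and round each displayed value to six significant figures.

S_4 ≈ 0.000253146

Integral: ∫_11^21 1/x^4 dx = 0.000214445.
Boundary: ½(f(11) + f(21)) = ½(6.83013e-05 + 5.14189e-06) = 3.67216e-05.
Integral + boundary = 0.000251167.
k=1: B_{2}/(2)! × [f^{(1)}(21) − f^{(1)}(11)] = 1/12 × (-9.79408e-07 − (-2.48369e-05)) = 1.98812e-06.
Running total after k=1: 0.000253155.
k=2: B_{4}/(4)! × [f^{(3)}(21) − f^{(3)}(11)] = −1/720 × (-6.66264e-08 − (-6.15790e-06)) = -8.46010e-09.
Running total after k=2: 0.000253146.
k=3: B_{6}/(6)! × [f^{(5)}(21) − f^{(5)}(11)] = 1/30240 × (-8.46049e-09 − (-2.84994e-06)) = 9.39641e-11.
Running total after k=3: 0.000253146.
k=4: B_{8}/(8)! × [f^{(7)}(21) − f^{(7)}(11)] = −1/1209600 × (-1.72663e-09 − (-2.11979e-06)) = -1.75104e-12.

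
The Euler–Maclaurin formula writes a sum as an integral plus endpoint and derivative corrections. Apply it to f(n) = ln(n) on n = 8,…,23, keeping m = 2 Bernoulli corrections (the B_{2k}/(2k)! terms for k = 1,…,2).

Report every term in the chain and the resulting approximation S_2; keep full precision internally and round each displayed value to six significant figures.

∫_8^23 ln(x) dx evaluates to 40.4808.
Endpoint term: (f(8) + f(23))/2 = (2.07944 + 3.13549)/2 = 2.60747.
So far: 43.0883.
k=1: B_{2}/(2)! × [f^{(1)}(23) − f^{(1)}(8)] = 1/12 × (0.0434783 − 0.125000) = -0.00679348.
Running total after k=1: 43.0815.
k=2: B_{4}/(4)! × [f^{(3)}(23) − f^{(3)}(8)] = −1/720 × (0.000164379 − 0.00390625) = 5.19704e-06.

S_2 ≈ 43.0815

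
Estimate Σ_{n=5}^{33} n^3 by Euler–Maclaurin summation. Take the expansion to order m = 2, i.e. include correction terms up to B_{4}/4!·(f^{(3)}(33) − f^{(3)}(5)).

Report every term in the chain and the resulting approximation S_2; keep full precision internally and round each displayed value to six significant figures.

S_2 ≈ 314621

∫_5^33 x^3 dx evaluates to 296324.
½[f(5) + f(33)] = ½[125.000 + 35937.0] = 18031.0.
So far: 314355.
Correction k=1: B_{2}/2! · (f^{(1)}(33) − f^{(1)}(5)) = 1/12 · (3267.00 − 75.0000) = 266.000.
After k=1: 314621.
Correction k=2: B_{4}/4! · (f^{(3)}(33) − f^{(3)}(5)) = −1/720 · (6.00000 − 6.00000) = 0.00000.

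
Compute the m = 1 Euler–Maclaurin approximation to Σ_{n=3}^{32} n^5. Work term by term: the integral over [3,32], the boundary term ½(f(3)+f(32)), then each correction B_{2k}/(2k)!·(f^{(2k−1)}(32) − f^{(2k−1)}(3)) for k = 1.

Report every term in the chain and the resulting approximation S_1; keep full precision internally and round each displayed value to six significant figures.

∫_3^32 x^5 dx evaluates to 1.78957e+08.
½[f(3) + f(32)] = ½[243.000 + 3.35544e+07] = 1.67773e+07.
Integral + boundary = 1.95734e+08.
Order-1 term: 1/12 · (5.24288e+06 − 405.000) = 436873.

S_1 ≈ 1.96171e+08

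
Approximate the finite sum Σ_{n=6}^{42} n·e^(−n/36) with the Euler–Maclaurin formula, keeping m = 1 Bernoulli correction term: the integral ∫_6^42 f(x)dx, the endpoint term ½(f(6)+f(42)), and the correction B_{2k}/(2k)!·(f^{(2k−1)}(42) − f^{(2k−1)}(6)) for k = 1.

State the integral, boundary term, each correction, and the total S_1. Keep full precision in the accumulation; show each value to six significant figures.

Integral: ∫_6^42 x·e^(−x/36) dx = 405.460.
½[f(6) + f(42)] = ½[5.07889 + 13.0789] = 9.07891.
Running total after boundary: 414.539.
Correction k=1: B_{2}/2! · (f^{(1)}(42) − f^{(1)}(6)) = 1/12 · (-0.0519005 − 0.705401) = -0.0631085.

S_1 ≈ 414.476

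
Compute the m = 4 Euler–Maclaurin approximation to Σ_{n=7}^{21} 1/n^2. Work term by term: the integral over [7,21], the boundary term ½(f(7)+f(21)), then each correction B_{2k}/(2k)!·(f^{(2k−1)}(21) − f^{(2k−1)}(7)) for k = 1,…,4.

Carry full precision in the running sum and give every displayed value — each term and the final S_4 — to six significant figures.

S_4 ≈ 0.107042

Integral: ∫_7^21 1/x^2 dx = 0.0952381.
Endpoint term: (f(7) + f(21))/2 = (0.0204082 + 0.00226757)/2 = 0.0113379.
So far: 0.106576.
k=1: B_{2}/(2)! × [f^{(1)}(21) − f^{(1)}(7)] = 1/12 × (-0.000215959 − (-0.00583090)) = 0.000467912.
Running total after k=1: 0.107044.
k=2: B_{4}/(4)! × [f^{(3)}(21) − f^{(3)}(7)] = −1/720 × (-5.87645e-06 − (-0.00142798)) = -1.97514e-06.
Running total after k=2: 0.107042.
k=3: B_{6}/(6)! × [f^{(5)}(21) − f^{(5)}(7)] = 1/30240 × (-3.99758e-07 − (-0.000874271)) = 2.88979e-08.
Running total after k=3: 0.107042.
k=4: B_{8}/(8)! × [f^{(7)}(21) − f^{(7)}(7)] = −1/1209600 × (-5.07630e-08 − (-0.000999167)) = -8.25989e-10.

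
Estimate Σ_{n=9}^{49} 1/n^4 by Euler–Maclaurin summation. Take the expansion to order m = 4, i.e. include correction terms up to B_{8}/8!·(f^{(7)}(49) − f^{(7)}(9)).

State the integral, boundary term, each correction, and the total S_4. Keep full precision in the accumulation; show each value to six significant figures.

S_4 ≈ 0.000536318

∫_9^49 1/x^4 dx evaluates to 0.000454414.
Endpoint term: (f(9) + f(49))/2 = (0.000152416 + 1.73467e-07)/2 = 7.62946e-05.
Running total after boundary: 0.000530709.
Order-1 term: 1/12 · (-1.41605e-08 − (-6.77404e-05)) = 5.64385e-06.
Running total after k=1: 0.000536353.
Order-2 term: −1/720 · (-1.76933e-10 − (-2.50890e-05)) = -3.48456e-08.
Running total after k=2: 0.000536318.
Order-3 term: 1/30240 · (-4.12672e-12 − (-1.73455e-05)) = 5.73594e-10.
Running total after k=3: 0.000536318.
Order-4 term: −1/1209600 · (-1.54687e-13 − (-1.92728e-05)) = -1.59332e-11.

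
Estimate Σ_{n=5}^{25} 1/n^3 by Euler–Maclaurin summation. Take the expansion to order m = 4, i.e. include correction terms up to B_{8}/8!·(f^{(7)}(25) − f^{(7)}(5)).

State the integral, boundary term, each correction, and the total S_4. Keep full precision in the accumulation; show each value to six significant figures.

Integral: ∫_5^25 1/x^3 dx = 0.0192000.
Boundary: ½(f(5) + f(25)) = ½(0.00800000 + 6.40000e-05) = 0.00403200.
Integral + boundary = 0.0232320.
k=1: B_{2}/(2)! × [f^{(1)}(25) − f^{(1)}(5)] = 1/12 × (-7.68000e-06 − (-0.00480000)) = 0.000399360.
After k=1: 0.0236314.
k=2: B_{4}/(4)! × [f^{(3)}(25) − f^{(3)}(5)] = −1/720 × (-2.45760e-07 − (-0.00384000)) = -5.33299e-06.
After k=2: 0.0236260.
k=3: B_{6}/(6)! × [f^{(5)}(25) − f^{(5)}(5)] = 1/30240 × (-1.65151e-08 − (-0.00645120)) = 2.13333e-07.
After k=3: 0.0236262.
k=4: B_{8}/(8)! × [f^{(7)}(25) − f^{(7)}(5)] = −1/1209600 × (-1.90254e-09 − (-0.0185795)) = -1.53600e-08.

S_4 ≈ 0.0236262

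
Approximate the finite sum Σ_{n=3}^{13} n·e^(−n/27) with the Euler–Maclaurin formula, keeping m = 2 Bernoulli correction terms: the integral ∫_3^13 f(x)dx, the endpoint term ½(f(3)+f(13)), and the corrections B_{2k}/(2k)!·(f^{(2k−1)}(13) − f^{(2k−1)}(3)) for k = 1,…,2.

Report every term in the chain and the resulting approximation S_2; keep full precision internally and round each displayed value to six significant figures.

S_2 ≈ 62.8419

Integral: ∫_3^13 x·e^(−x/27) dx = 57.5231.
½[f(3) + f(13)] = ½[2.68452 + 8.03228] = 5.35840.
So far: 62.8815.
k=1: B_{2}/(2)! × [f^{(1)}(13) − f^{(1)}(3)] = 1/12 × (0.320376 − 0.795413) = -0.0395864.
Partial sum through k=1: 62.8419.
k=2: B_{4}/(4)! × [f^{(3)}(13) − f^{(3)}(3)] = −1/720 × (0.00213458 − 0.00354608) = 1.96041e-06.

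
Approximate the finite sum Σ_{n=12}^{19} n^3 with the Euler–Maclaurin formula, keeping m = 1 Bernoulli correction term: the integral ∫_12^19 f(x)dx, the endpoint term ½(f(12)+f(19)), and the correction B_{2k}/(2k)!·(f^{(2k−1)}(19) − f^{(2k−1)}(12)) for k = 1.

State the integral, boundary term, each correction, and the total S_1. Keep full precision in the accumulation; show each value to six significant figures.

S_1 ≈ 31744.0

Integral: ∫_12^19 x^3 dx = 27396.2.
½[f(12) + f(19)] = ½[1728.00 + 6859.00] = 4293.50.
Running total after boundary: 31689.8.
k=1: B_{2}/(2)! × [f^{(1)}(19) − f^{(1)}(12)] = 1/12 × (1083.00 − 432.000) = 54.2500.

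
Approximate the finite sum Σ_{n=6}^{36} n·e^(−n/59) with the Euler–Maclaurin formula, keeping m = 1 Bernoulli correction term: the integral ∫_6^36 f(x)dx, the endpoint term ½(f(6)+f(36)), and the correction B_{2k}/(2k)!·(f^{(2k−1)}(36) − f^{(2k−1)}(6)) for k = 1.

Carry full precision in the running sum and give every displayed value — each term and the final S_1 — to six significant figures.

The integral term ∫_6^36 x·e^(−x/59) dx = 419.210.
Boundary: ½(f(6) + f(36)) = ½(5.41983 + 19.5573) = 12.4886.
Running total after boundary: 431.698.
Order-1 term: 1/12 · (0.211779 − 0.811444) = -0.0499721.

S_1 ≈ 431.648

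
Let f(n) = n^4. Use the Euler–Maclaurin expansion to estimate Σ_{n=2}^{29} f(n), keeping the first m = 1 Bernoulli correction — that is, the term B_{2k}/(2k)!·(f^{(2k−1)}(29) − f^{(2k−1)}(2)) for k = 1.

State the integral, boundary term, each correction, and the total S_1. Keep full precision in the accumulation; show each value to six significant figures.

The integral term ∫_2^29 x^4 dx = 4.10222e+06.
Endpoint term: (f(2) + f(29))/2 = (16.0000 + 707281)/2 = 353648.
So far: 4.45587e+06.
Order-1 term: 1/12 · (97556.0 − 32.0000) = 8127.00.

S_1 ≈ 4.46400e+06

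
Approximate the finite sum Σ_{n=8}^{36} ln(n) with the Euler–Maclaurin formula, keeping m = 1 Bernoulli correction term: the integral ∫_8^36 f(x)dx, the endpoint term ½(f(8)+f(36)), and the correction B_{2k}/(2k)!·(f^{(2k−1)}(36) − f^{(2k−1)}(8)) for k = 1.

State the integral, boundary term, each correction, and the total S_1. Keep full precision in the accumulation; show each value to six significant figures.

The integral term ∫_8^36 ln(x) dx = 84.3711.
½[f(8) + f(36)] = ½[2.07944 + 3.58352] = 2.83148.
So far: 87.2026.
k=1: B_{2}/(2)! × [f^{(1)}(36) − f^{(1)}(8)] = 1/12 × (0.0277778 − 0.125000) = -0.00810185.

S_1 ≈ 87.1945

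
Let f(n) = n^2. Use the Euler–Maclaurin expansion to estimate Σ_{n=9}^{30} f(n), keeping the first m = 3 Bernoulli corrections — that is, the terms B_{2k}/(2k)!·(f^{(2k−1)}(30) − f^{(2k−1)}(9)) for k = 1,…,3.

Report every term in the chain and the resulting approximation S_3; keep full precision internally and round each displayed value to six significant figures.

S_3 ≈ 9251.00

Integral: ∫_9^30 x^2 dx = 8757.00.
Boundary: ½(f(9) + f(30)) = ½(81.0000 + 900.000) = 490.500.
Integral + boundary = 9247.50.
Order-1 term: 1/12 · (60.0000 − 18.0000) = 3.50000.
Running total after k=1: 9251.00.
Order-2 term: −1/720 · (0.00000 − 0.00000) = 0.00000.
Running total after k=2: 9251.00.
Order-3 term: 1/30240 · (0.00000 − 0.00000) = 0.00000.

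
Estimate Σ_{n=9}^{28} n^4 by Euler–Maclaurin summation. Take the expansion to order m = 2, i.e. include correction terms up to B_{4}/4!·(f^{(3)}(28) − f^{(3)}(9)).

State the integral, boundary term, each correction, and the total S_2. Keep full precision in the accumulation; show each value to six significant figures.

S_2 ≈ 3.74795e+06

The integral term ∫_9^28 x^4 dx = 3.43026e+06.
½[f(9) + f(28)] = ½[6561.00 + 614656] = 310608.
So far: 3.74087e+06.
k=1: B_{2}/(2)! × [f^{(1)}(28) − f^{(1)}(9)] = 1/12 × (87808.0 − 2916.00) = 7074.33.
Partial sum through k=1: 3.74795e+06.
k=2: B_{4}/(4)! × [f^{(3)}(28) − f^{(3)}(9)] = −1/720 × (672.000 − 216.000) = -0.633333.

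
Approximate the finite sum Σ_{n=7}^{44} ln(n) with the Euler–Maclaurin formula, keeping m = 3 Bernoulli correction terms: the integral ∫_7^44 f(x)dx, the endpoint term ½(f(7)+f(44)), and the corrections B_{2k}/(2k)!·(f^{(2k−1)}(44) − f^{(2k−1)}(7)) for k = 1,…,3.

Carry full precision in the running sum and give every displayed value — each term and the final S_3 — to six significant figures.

S_3 ≈ 118.738

∫_7^44 ln(x) dx evaluates to 115.883.
Endpoint term: (f(7) + f(44))/2 = (1.94591 + 3.78419)/2 = 2.86505.
Integral + boundary = 118.748.
k=1: B_{2}/(2)! × [f^{(1)}(44) − f^{(1)}(7)] = 1/12 × (0.0227273 − 0.142857) = -0.0100108.
Running total after k=1: 118.738.
k=2: B_{4}/(4)! × [f^{(3)}(44) − f^{(3)}(7)] = −1/720 × (2.34786e-05 − 0.00583090) = 8.06587e-06.
Running total after k=2: 118.738.
k=3: B_{6}/(6)! × [f^{(5)}(44) − f^{(5)}(7)] = 1/30240 × (1.45528e-07 − 0.00142798) = -4.72166e-08.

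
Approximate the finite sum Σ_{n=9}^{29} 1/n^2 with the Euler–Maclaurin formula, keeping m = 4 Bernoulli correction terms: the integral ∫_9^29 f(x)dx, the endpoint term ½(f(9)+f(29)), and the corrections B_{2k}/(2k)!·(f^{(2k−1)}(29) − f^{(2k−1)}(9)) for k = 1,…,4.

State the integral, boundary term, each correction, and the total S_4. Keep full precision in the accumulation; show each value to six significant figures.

S_4 ≈ 0.0836170

The integral term ∫_9^29 1/x^2 dx = 0.0766284.
Boundary: ½(f(9) + f(29)) = ½(0.0123457 + 0.00118906) = 0.00676737.
So far: 0.0833957.
Correction k=1: B_{2}/2! · (f^{(1)}(29) − f^{(1)}(9)) = 1/12 · (-8.20042e-05 − (-0.00274348)) = 0.000221790.
Partial sum through k=1: 0.0836175.
Correction k=2: B_{4}/4! · (f^{(3)}(29) − f^{(3)}(9)) = −1/720 · (-1.17010e-06 − (-0.000406442)) = -5.62878e-07.
Partial sum through k=2: 0.0836169.
Correction k=3: B_{6}/6! · (f^{(5)}(29) − f^{(5)}(9)) = 1/30240 · (-4.17394e-08 − (-0.000150534)) = 4.97660e-09.
Partial sum through k=3: 0.0836170.
Correction k=4: B_{8}/8! · (f^{(7)}(29) − f^{(7)}(9)) = −1/1209600 · (-2.77932e-09 − (-0.000104073)) = -8.60369e-11.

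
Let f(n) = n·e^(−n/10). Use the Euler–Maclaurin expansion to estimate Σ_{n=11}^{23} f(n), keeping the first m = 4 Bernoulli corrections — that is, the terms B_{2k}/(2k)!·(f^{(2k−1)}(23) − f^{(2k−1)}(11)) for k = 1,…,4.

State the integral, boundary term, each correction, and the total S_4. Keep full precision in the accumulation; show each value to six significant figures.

Integral: ∫_11^23 x·e^(−x/10) dx = 36.8175.
½[f(11) + f(23)] = ½[3.66158 + 2.30595] = 2.98377.
Integral + boundary = 39.8013.
k=1: B_{2}/(2)! × [f^{(1)}(23) − f^{(1)}(11)] = 1/12 × (-0.130336 − (-0.0332871)) = -0.00808745.
Partial sum through k=1: 39.7932.
k=2: B_{4}/(4)! × [f^{(3)}(23) − f^{(3)}(11)] = −1/720 × (0.000701812 − 0.00632455) = 7.80936e-06.
Partial sum through k=2: 39.7932.
k=3: B_{6}/(6)! × [f^{(5)}(23) − f^{(5)}(11)] = 1/30240 × (2.70699e-05 − 0.000129820) = -3.39781e-09.
Partial sum through k=3: 39.7932.
k=4: B_{8}/(8)! × [f^{(7)}(23) − f^{(7)}(11)] = −1/1209600 × (4.71217e-07 − 1.96394e-06) = 1.23406e-12.

S_4 ≈ 39.7932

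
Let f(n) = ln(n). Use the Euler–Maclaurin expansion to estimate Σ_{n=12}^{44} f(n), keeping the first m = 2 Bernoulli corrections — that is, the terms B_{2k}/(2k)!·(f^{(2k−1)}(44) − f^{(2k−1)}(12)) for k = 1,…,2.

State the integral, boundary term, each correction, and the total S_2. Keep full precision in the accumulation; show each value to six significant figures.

The integral term ∫_12^44 ln(x) dx = 104.685.
Endpoint term: (f(12) + f(44))/2 = (2.48491 + 3.78419)/2 = 3.13455.
Integral + boundary = 107.820.
Order-1 term: 1/12 · (0.0227273 − 0.0833333) = -0.00505051.
Partial sum through k=1: 107.815.
Order-2 term: −1/720 · (2.34786e-05 − 0.00115741) = 1.57490e-06.

S_2 ≈ 107.815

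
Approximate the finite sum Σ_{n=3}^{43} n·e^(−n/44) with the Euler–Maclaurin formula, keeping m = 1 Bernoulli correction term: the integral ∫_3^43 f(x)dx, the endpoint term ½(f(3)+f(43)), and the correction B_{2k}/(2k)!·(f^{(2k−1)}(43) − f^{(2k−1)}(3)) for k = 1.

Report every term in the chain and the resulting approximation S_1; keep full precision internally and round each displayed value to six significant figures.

∫_3^43 x·e^(−x/44) dx evaluates to 491.085.
½[f(3) + f(43)] = ½[2.80227 + 16.1825] = 9.49236.
Integral + boundary = 500.577.
Correction k=1: B_{2}/2! · (f^{(1)}(43) − f^{(1)}(3)) = 1/12 · (0.00855309 − 0.870403) = -0.0718208.

S_1 ≈ 500.505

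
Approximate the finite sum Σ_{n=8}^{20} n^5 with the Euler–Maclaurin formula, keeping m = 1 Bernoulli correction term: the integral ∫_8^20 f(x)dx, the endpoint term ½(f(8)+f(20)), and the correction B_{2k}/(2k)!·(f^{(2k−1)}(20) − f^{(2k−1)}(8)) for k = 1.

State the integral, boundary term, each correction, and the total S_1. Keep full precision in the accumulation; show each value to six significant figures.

S_1 ≈ 1.23043e+07

∫_8^20 x^5 dx evaluates to 1.06230e+07.
Endpoint term: (f(8) + f(20))/2 = (32768.0 + 3.20000e+06)/2 = 1.61638e+06.
Running total after boundary: 1.22394e+07.
Correction k=1: B_{2}/2! · (f^{(1)}(20) − f^{(1)}(8)) = 1/12 · (800000 − 20480.0) = 64960.0.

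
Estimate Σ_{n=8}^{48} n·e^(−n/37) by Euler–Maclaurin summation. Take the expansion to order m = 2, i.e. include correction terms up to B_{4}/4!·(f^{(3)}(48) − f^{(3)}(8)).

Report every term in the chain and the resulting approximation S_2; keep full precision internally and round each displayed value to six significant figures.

Integral: ∫_8^48 x·e^(−x/37) dx = 481.827.
Boundary: ½(f(8) + f(48)) = ½(6.44449 + 13.1169) = 9.78071.
So far: 491.608.
Correction k=1: B_{2}/2! · (f^{(1)}(48) − f^{(1)}(8)) = 1/12 · (-0.0812422 − 0.631386) = -0.0593857.
Running total after k=1: 491.548.
Correction k=2: B_{4}/4! · (f^{(3)}(48) − f^{(3)}(8)) = −1/720 · (0.000339881 − 0.00163806) = 1.80303e-06.

S_2 ≈ 491.548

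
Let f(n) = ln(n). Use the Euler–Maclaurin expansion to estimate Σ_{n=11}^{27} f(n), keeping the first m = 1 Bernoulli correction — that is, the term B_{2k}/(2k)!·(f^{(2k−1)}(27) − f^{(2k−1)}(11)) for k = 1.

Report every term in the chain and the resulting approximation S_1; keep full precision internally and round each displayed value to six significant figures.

The integral term ∫_11^27 ln(x) dx = 46.6107.
½[f(11) + f(27)] = ½[2.39790 + 3.29584] = 2.84687.
Running total after boundary: 49.4576.
k=1: B_{2}/(2)! × [f^{(1)}(27) − f^{(1)}(11)] = 1/12 × (0.0370370 − 0.0909091) = -0.00448934.

S_1 ≈ 49.4531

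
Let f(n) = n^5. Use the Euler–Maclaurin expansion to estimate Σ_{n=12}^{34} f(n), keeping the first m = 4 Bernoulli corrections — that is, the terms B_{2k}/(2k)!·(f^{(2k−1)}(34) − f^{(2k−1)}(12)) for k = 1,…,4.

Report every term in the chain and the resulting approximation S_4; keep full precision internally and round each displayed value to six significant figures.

S_4 ≈ 2.80360e+08

Integral: ∫_12^34 x^5 dx = 2.56970e+08.
Boundary: ½(f(12) + f(34)) = ½(248832 + 4.54354e+07) = 2.28421e+07.
Integral + boundary = 2.79812e+08.
Order-1 term: 1/12 · (6.68168e+06 − 103680) = 548167.
Running total after k=1: 2.80360e+08.
Order-2 term: −1/720 · (69360.0 − 8640.00) = -84.3333.
Running total after k=2: 2.80360e+08.
Order-3 term: 1/30240 · (120.000 − 120.000) = 0.00000.
Running total after k=3: 2.80360e+08.
Order-4 term: −1/1209600 · (0.00000 − 0.00000) = 0.00000.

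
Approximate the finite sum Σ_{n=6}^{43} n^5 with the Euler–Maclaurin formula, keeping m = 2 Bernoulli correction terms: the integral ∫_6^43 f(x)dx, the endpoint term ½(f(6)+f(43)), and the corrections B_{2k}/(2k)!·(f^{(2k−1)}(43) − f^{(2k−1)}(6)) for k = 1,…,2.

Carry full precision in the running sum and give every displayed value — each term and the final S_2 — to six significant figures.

S_2 ≈ 1.12848e+09

∫_6^43 x^5 dx evaluates to 1.05355e+09.
Boundary: ½(f(6) + f(43)) = ½(7776.00 + 1.47008e+08) = 7.35081e+07.
Integral + boundary = 1.12706e+09.
Order-1 term: 1/12 · (1.70940e+07 − 6480.00) = 1.42396e+06.
After k=1: 1.12848e+09.
Order-2 term: −1/720 · (110940 − 2160.00) = -151.083.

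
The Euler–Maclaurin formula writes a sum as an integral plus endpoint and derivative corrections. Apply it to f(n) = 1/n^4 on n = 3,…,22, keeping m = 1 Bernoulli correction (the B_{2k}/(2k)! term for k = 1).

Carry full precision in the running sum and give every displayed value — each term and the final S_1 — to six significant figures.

Integral: ∫_3^22 1/x^4 dx = 0.0123144.
½[f(3) + f(22)] = ½[0.0123457 + 4.26883e-06] = 0.00617497.
So far: 0.0184893.
k=1: B_{2}/(2)! × [f^{(1)}(22) − f^{(1)}(3)] = 1/12 × (-7.76152e-07 − (-0.0164609)) = 0.00137168.

S_1 ≈ 0.0198610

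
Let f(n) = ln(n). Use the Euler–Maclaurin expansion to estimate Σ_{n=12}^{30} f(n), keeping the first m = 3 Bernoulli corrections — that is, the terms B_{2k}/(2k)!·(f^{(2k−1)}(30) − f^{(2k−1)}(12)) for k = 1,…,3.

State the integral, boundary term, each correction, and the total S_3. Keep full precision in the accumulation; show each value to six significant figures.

The integral term ∫_12^30 ln(x) dx = 54.2170.
½[f(12) + f(30)] = ½[2.48491 + 3.40120] = 2.94305.
Running total after boundary: 57.1601.
Correction k=1: B_{2}/2! · (f^{(1)}(30) − f^{(1)}(12)) = 1/12 · (0.0333333 − 0.0833333) = -0.00416667.
Running total after k=1: 57.1559.
Correction k=2: B_{4}/4! · (f^{(3)}(30) − f^{(3)}(12)) = −1/720 · (7.40741e-05 − 0.00115741) = 1.50463e-06.
Running total after k=2: 57.1559.
Correction k=3: B_{6}/6! · (f^{(5)}(30) − f^{(5)}(12)) = 1/30240 · (9.87654e-07 − 9.64506e-05) = -3.15684e-09.

S_3 ≈ 57.1559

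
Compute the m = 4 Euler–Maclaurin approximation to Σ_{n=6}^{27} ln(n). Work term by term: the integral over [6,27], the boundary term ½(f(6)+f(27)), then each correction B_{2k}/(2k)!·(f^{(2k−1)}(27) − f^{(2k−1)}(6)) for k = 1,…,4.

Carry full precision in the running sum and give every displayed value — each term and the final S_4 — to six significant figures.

S_4 ≈ 59.7700

The integral term ∫_6^27 ln(x) dx = 57.2370.
Boundary: ½(f(6) + f(27)) = ½(1.79176 + 3.29584) = 2.54380.
So far: 59.7808.
k=1: B_{2}/(2)! × [f^{(1)}(27) − f^{(1)}(6)] = 1/12 × (0.0370370 − 0.166667) = -0.0108025.
After k=1: 59.7700.
k=2: B_{4}/(4)! × [f^{(3)}(27) − f^{(3)}(6)] = −1/720 × (0.000101611 − 0.00925926) = 1.27190e-05.
After k=2: 59.7700.
k=3: B_{6}/(6)! × [f^{(5)}(27) − f^{(5)}(6)] = 1/30240 × (1.67260e-06 − 0.00308642) = -1.02009e-07.
After k=3: 59.7700.
k=4: B_{8}/(8)! × [f^{(7)}(27) − f^{(7)}(6)] = −1/1209600 × (6.88313e-08 − 0.00257202) = 2.12628e-09.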